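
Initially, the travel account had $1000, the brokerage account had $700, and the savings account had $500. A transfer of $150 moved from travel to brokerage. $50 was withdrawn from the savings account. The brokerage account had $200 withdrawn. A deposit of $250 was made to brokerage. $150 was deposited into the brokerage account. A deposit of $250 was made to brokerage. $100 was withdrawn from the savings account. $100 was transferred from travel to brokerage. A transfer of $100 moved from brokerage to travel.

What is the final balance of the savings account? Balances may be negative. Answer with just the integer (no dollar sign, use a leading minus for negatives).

Tracking account balances step by step:
Start: travel=1000, brokerage=700, savings=500
Event 1 (transfer 150 travel -> brokerage): travel: 1000 - 150 = 850, brokerage: 700 + 150 = 850. Balances: travel=850, brokerage=850, savings=500
Event 2 (withdraw 50 from savings): savings: 500 - 50 = 450. Balances: travel=850, brokerage=850, savings=450
Event 3 (withdraw 200 from brokerage): brokerage: 850 - 200 = 650. Balances: travel=850, brokerage=650, savings=450
Event 4 (deposit 250 to brokerage): brokerage: 650 + 250 = 900. Balances: travel=850, brokerage=900, savings=450
Event 5 (deposit 150 to brokerage): brokerage: 900 + 150 = 1050. Balances: travel=850, brokerage=1050, savings=450
Event 6 (deposit 250 to brokerage): brokerage: 1050 + 250 = 1300. Balances: travel=850, brokerage=1300, savings=450
Event 7 (withdraw 100 from savings): savings: 450 - 100 = 350. Balances: travel=850, brokerage=1300, savings=350
Event 8 (transfer 100 travel -> brokerage): travel: 850 - 100 = 750, brokerage: 1300 + 100 = 1400. Balances: travel=750, brokerage=1400, savings=350
Event 9 (transfer 100 brokerage -> travel): brokerage: 1400 - 100 = 1300, travel: 750 + 100 = 850. Balances: travel=850, brokerage=1300, savings=350

Final balance of savings: 350

Answer: 350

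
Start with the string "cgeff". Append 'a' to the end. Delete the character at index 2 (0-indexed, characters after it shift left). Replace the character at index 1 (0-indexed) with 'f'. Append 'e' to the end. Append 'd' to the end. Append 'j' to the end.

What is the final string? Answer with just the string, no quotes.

Answer: cfffaedj

Derivation:
Applying each edit step by step:
Start: "cgeff"
Op 1 (append 'a'): "cgeff" -> "cgeffa"
Op 2 (delete idx 2 = 'e'): "cgeffa" -> "cgffa"
Op 3 (replace idx 1: 'g' -> 'f'): "cgffa" -> "cfffa"
Op 4 (append 'e'): "cfffa" -> "cfffae"
Op 5 (append 'd'): "cfffae" -> "cfffaed"
Op 6 (append 'j'): "cfffaed" -> "cfffaedj"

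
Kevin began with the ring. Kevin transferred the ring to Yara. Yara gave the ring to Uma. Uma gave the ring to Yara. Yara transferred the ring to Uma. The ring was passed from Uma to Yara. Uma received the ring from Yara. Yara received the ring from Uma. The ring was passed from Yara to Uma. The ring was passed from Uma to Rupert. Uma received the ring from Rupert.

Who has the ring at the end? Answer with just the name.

Answer: Uma

Derivation:
Tracking the ring through each event:
Start: Kevin has the ring.
After event 1: Yara has the ring.
After event 2: Uma has the ring.
After event 3: Yara has the ring.
After event 4: Uma has the ring.
After event 5: Yara has the ring.
After event 6: Uma has the ring.
After event 7: Yara has the ring.
After event 8: Uma has the ring.
After event 9: Rupert has the ring.
After event 10: Uma has the ring.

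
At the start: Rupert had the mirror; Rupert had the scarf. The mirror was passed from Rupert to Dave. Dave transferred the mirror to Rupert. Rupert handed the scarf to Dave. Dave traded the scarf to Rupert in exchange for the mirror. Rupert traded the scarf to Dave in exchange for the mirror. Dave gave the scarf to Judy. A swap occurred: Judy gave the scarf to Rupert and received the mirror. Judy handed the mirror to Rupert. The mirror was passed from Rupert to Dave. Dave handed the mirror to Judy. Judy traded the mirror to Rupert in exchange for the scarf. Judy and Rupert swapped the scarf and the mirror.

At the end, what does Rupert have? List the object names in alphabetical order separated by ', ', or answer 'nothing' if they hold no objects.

Tracking all object holders:
Start: mirror:Rupert, scarf:Rupert
Event 1 (give mirror: Rupert -> Dave). State: mirror:Dave, scarf:Rupert
Event 2 (give mirror: Dave -> Rupert). State: mirror:Rupert, scarf:Rupert
Event 3 (give scarf: Rupert -> Dave). State: mirror:Rupert, scarf:Dave
Event 4 (swap scarf<->mirror: now scarf:Rupert, mirror:Dave). State: mirror:Dave, scarf:Rupert
Event 5 (swap scarf<->mirror: now scarf:Dave, mirror:Rupert). State: mirror:Rupert, scarf:Dave
Event 6 (give scarf: Dave -> Judy). State: mirror:Rupert, scarf:Judy
Event 7 (swap scarf<->mirror: now scarf:Rupert, mirror:Judy). State: mirror:Judy, scarf:Rupert
Event 8 (give mirror: Judy -> Rupert). State: mirror:Rupert, scarf:Rupert
Event 9 (give mirror: Rupert -> Dave). State: mirror:Dave, scarf:Rupert
Event 10 (give mirror: Dave -> Judy). State: mirror:Judy, scarf:Rupert
Event 11 (swap mirror<->scarf: now mirror:Rupert, scarf:Judy). State: mirror:Rupert, scarf:Judy
Event 12 (swap scarf<->mirror: now scarf:Rupert, mirror:Judy). State: mirror:Judy, scarf:Rupert

Final state: mirror:Judy, scarf:Rupert
Rupert holds: scarf.

Answer: scarf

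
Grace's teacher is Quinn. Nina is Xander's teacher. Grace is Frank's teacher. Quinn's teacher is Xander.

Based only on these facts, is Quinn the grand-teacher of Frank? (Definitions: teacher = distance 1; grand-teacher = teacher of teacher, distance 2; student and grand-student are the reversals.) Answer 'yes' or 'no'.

Answer: yes

Derivation:
Reconstructing the teacher chain from the given facts:
  Nina -> Xander -> Quinn -> Grace -> Frank
(each arrow means 'teacher of the next')
Positions in the chain (0 = top):
  position of Nina: 0
  position of Xander: 1
  position of Quinn: 2
  position of Grace: 3
  position of Frank: 4

Quinn is at position 2, Frank is at position 4; signed distance (j - i) = 2.
'grand-teacher' requires j - i = 2. Actual distance is 2, so the relation HOLDS.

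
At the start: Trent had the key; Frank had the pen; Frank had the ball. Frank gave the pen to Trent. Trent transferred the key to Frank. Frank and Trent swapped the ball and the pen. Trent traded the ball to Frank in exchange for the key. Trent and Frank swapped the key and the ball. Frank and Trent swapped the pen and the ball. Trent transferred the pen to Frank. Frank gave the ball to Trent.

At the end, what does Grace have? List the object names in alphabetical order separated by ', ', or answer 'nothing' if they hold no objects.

Tracking all object holders:
Start: key:Trent, pen:Frank, ball:Frank
Event 1 (give pen: Frank -> Trent). State: key:Trent, pen:Trent, ball:Frank
Event 2 (give key: Trent -> Frank). State: key:Frank, pen:Trent, ball:Frank
Event 3 (swap ball<->pen: now ball:Trent, pen:Frank). State: key:Frank, pen:Frank, ball:Trent
Event 4 (swap ball<->key: now ball:Frank, key:Trent). State: key:Trent, pen:Frank, ball:Frank
Event 5 (swap key<->ball: now key:Frank, ball:Trent). State: key:Frank, pen:Frank, ball:Trent
Event 6 (swap pen<->ball: now pen:Trent, ball:Frank). State: key:Frank, pen:Trent, ball:Frank
Event 7 (give pen: Trent -> Frank). State: key:Frank, pen:Frank, ball:Frank
Event 8 (give ball: Frank -> Trent). State: key:Frank, pen:Frank, ball:Trent

Final state: key:Frank, pen:Frank, ball:Trent
Grace holds: (nothing).

Answer: nothing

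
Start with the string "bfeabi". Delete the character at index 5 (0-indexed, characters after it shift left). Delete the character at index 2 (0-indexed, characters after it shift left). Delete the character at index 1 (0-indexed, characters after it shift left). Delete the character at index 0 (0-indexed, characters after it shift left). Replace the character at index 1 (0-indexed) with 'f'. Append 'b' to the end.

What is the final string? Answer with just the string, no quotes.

Applying each edit step by step:
Start: "bfeabi"
Op 1 (delete idx 5 = 'i'): "bfeabi" -> "bfeab"
Op 2 (delete idx 2 = 'e'): "bfeab" -> "bfab"
Op 3 (delete idx 1 = 'f'): "bfab" -> "bab"
Op 4 (delete idx 0 = 'b'): "bab" -> "ab"
Op 5 (replace idx 1: 'b' -> 'f'): "ab" -> "af"
Op 6 (append 'b'): "af" -> "afb"

Answer: afb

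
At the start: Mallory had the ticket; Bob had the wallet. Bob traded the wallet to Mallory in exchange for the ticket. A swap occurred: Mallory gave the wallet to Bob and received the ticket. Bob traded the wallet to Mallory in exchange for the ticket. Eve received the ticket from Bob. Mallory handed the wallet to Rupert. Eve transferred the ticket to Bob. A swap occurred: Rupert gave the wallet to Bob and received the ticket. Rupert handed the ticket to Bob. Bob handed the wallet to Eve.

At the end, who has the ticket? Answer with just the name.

Answer: Bob

Derivation:
Tracking all object holders:
Start: ticket:Mallory, wallet:Bob
Event 1 (swap wallet<->ticket: now wallet:Mallory, ticket:Bob). State: ticket:Bob, wallet:Mallory
Event 2 (swap wallet<->ticket: now wallet:Bob, ticket:Mallory). State: ticket:Mallory, wallet:Bob
Event 3 (swap wallet<->ticket: now wallet:Mallory, ticket:Bob). State: ticket:Bob, wallet:Mallory
Event 4 (give ticket: Bob -> Eve). State: ticket:Eve, wallet:Mallory
Event 5 (give wallet: Mallory -> Rupert). State: ticket:Eve, wallet:Rupert
Event 6 (give ticket: Eve -> Bob). State: ticket:Bob, wallet:Rupert
Event 7 (swap wallet<->ticket: now wallet:Bob, ticket:Rupert). State: ticket:Rupert, wallet:Bob
Event 8 (give ticket: Rupert -> Bob). State: ticket:Bob, wallet:Bob
Event 9 (give wallet: Bob -> Eve). State: ticket:Bob, wallet:Eve

Final state: ticket:Bob, wallet:Eve
The ticket is held by Bob.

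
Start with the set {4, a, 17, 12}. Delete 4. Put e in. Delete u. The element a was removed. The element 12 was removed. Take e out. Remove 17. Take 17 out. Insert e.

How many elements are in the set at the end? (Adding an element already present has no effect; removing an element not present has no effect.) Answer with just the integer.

Tracking the set through each operation:
Start: {12, 17, 4, a}
Event 1 (remove 4): removed. Set: {12, 17, a}
Event 2 (add e): added. Set: {12, 17, a, e}
Event 3 (remove u): not present, no change. Set: {12, 17, a, e}
Event 4 (remove a): removed. Set: {12, 17, e}
Event 5 (remove 12): removed. Set: {17, e}
Event 6 (remove e): removed. Set: {17}
Event 7 (remove 17): removed. Set: {}
Event 8 (remove 17): not present, no change. Set: {}
Event 9 (add e): added. Set: {e}

Final set: {e} (size 1)

Answer: 1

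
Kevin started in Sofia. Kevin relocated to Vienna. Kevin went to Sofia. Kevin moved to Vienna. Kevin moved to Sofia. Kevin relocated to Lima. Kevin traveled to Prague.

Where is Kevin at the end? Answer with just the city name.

Answer: Prague

Derivation:
Tracking Kevin's location:
Start: Kevin is in Sofia.
After move 1: Sofia -> Vienna. Kevin is in Vienna.
After move 2: Vienna -> Sofia. Kevin is in Sofia.
After move 3: Sofia -> Vienna. Kevin is in Vienna.
After move 4: Vienna -> Sofia. Kevin is in Sofia.
After move 5: Sofia -> Lima. Kevin is in Lima.
After move 6: Lima -> Prague. Kevin is in Prague.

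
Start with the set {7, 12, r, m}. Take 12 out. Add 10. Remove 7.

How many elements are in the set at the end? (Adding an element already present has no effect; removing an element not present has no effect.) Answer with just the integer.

Answer: 3

Derivation:
Tracking the set through each operation:
Start: {12, 7, m, r}
Event 1 (remove 12): removed. Set: {7, m, r}
Event 2 (add 10): added. Set: {10, 7, m, r}
Event 3 (remove 7): removed. Set: {10, m, r}

Final set: {10, m, r} (size 3)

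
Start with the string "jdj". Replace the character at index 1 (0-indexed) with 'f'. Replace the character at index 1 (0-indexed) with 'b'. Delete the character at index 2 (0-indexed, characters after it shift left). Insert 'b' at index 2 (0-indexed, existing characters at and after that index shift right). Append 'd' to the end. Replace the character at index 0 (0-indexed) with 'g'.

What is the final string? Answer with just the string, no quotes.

Applying each edit step by step:
Start: "jdj"
Op 1 (replace idx 1: 'd' -> 'f'): "jdj" -> "jfj"
Op 2 (replace idx 1: 'f' -> 'b'): "jfj" -> "jbj"
Op 3 (delete idx 2 = 'j'): "jbj" -> "jb"
Op 4 (insert 'b' at idx 2): "jb" -> "jbb"
Op 5 (append 'd'): "jbb" -> "jbbd"
Op 6 (replace idx 0: 'j' -> 'g'): "jbbd" -> "gbbd"

Answer: gbbd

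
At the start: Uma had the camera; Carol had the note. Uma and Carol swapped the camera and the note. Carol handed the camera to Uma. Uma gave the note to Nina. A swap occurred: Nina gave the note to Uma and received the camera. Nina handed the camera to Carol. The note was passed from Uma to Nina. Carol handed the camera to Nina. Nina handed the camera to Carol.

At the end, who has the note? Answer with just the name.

Tracking all object holders:
Start: camera:Uma, note:Carol
Event 1 (swap camera<->note: now camera:Carol, note:Uma). State: camera:Carol, note:Uma
Event 2 (give camera: Carol -> Uma). State: camera:Uma, note:Uma
Event 3 (give note: Uma -> Nina). State: camera:Uma, note:Nina
Event 4 (swap note<->camera: now note:Uma, camera:Nina). State: camera:Nina, note:Uma
Event 5 (give camera: Nina -> Carol). State: camera:Carol, note:Uma
Event 6 (give note: Uma -> Nina). State: camera:Carol, note:Nina
Event 7 (give camera: Carol -> Nina). State: camera:Nina, note:Nina
Event 8 (give camera: Nina -> Carol). State: camera:Carol, note:Nina

Final state: camera:Carol, note:Nina
The note is held by Nina.

Answer: Nina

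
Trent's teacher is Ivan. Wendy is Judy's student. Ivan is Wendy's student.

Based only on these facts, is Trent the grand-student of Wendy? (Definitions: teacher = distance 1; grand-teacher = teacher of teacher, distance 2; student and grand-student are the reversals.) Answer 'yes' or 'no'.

Reconstructing the teacher chain from the given facts:
  Judy -> Wendy -> Ivan -> Trent
(each arrow means 'teacher of the next')
Positions in the chain (0 = top):
  position of Judy: 0
  position of Wendy: 1
  position of Ivan: 2
  position of Trent: 3

Trent is at position 3, Wendy is at position 1; signed distance (j - i) = -2.
'grand-student' requires j - i = -2. Actual distance is -2, so the relation HOLDS.

Answer: yes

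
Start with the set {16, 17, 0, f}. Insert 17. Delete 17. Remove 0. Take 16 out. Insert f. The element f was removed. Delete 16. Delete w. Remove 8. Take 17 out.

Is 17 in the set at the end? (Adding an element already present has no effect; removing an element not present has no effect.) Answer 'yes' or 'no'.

Answer: no

Derivation:
Tracking the set through each operation:
Start: {0, 16, 17, f}
Event 1 (add 17): already present, no change. Set: {0, 16, 17, f}
Event 2 (remove 17): removed. Set: {0, 16, f}
Event 3 (remove 0): removed. Set: {16, f}
Event 4 (remove 16): removed. Set: {f}
Event 5 (add f): already present, no change. Set: {f}
Event 6 (remove f): removed. Set: {}
Event 7 (remove 16): not present, no change. Set: {}
Event 8 (remove w): not present, no change. Set: {}
Event 9 (remove 8): not present, no change. Set: {}
Event 10 (remove 17): not present, no change. Set: {}

Final set: {} (size 0)
17 is NOT in the final set.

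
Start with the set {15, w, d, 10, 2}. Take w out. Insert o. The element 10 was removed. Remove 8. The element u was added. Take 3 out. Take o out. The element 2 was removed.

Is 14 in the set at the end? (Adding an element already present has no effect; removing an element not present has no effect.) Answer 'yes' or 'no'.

Tracking the set through each operation:
Start: {10, 15, 2, d, w}
Event 1 (remove w): removed. Set: {10, 15, 2, d}
Event 2 (add o): added. Set: {10, 15, 2, d, o}
Event 3 (remove 10): removed. Set: {15, 2, d, o}
Event 4 (remove 8): not present, no change. Set: {15, 2, d, o}
Event 5 (add u): added. Set: {15, 2, d, o, u}
Event 6 (remove 3): not present, no change. Set: {15, 2, d, o, u}
Event 7 (remove o): removed. Set: {15, 2, d, u}
Event 8 (remove 2): removed. Set: {15, d, u}

Final set: {15, d, u} (size 3)
14 is NOT in the final set.

Answer: no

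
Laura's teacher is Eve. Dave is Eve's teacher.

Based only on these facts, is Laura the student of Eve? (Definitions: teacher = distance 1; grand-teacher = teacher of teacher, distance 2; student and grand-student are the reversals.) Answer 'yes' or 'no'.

Reconstructing the teacher chain from the given facts:
  Dave -> Eve -> Laura
(each arrow means 'teacher of the next')
Positions in the chain (0 = top):
  position of Dave: 0
  position of Eve: 1
  position of Laura: 2

Laura is at position 2, Eve is at position 1; signed distance (j - i) = -1.
'student' requires j - i = -1. Actual distance is -1, so the relation HOLDS.

Answer: yes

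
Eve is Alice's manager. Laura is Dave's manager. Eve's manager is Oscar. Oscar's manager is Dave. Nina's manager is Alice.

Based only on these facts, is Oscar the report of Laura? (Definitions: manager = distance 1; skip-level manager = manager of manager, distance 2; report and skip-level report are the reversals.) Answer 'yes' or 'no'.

Reconstructing the manager chain from the given facts:
  Laura -> Dave -> Oscar -> Eve -> Alice -> Nina
(each arrow means 'manager of the next')
Positions in the chain (0 = top):
  position of Laura: 0
  position of Dave: 1
  position of Oscar: 2
  position of Eve: 3
  position of Alice: 4
  position of Nina: 5

Oscar is at position 2, Laura is at position 0; signed distance (j - i) = -2.
'report' requires j - i = -1. Actual distance is -2, so the relation does NOT hold.

Answer: no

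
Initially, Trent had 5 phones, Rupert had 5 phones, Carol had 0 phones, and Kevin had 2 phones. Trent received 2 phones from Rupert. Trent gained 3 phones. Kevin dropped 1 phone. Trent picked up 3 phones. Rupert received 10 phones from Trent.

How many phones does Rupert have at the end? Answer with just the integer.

Tracking counts step by step:
Start: Trent=5, Rupert=5, Carol=0, Kevin=2
Event 1 (Rupert -> Trent, 2): Rupert: 5 -> 3, Trent: 5 -> 7. State: Trent=7, Rupert=3, Carol=0, Kevin=2
Event 2 (Trent +3): Trent: 7 -> 10. State: Trent=10, Rupert=3, Carol=0, Kevin=2
Event 3 (Kevin -1): Kevin: 2 -> 1. State: Trent=10, Rupert=3, Carol=0, Kevin=1
Event 4 (Trent +3): Trent: 10 -> 13. State: Trent=13, Rupert=3, Carol=0, Kevin=1
Event 5 (Trent -> Rupert, 10): Trent: 13 -> 3, Rupert: 3 -> 13. State: Trent=3, Rupert=13, Carol=0, Kevin=1

Rupert's final count: 13

Answer: 13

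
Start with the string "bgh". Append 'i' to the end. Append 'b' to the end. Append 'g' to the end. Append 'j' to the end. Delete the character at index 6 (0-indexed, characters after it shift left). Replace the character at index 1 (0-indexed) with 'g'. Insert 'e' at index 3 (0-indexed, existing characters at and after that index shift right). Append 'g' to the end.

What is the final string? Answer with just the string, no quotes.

Applying each edit step by step:
Start: "bgh"
Op 1 (append 'i'): "bgh" -> "bghi"
Op 2 (append 'b'): "bghi" -> "bghib"
Op 3 (append 'g'): "bghib" -> "bghibg"
Op 4 (append 'j'): "bghibg" -> "bghibgj"
Op 5 (delete idx 6 = 'j'): "bghibgj" -> "bghibg"
Op 6 (replace idx 1: 'g' -> 'g'): "bghibg" -> "bghibg"
Op 7 (insert 'e' at idx 3): "bghibg" -> "bgheibg"
Op 8 (append 'g'): "bgheibg" -> "bgheibgg"

Answer: bgheibgg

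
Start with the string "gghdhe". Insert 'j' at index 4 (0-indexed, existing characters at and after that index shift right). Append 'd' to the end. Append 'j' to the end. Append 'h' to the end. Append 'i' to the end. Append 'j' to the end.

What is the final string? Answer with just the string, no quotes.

Applying each edit step by step:
Start: "gghdhe"
Op 1 (insert 'j' at idx 4): "gghdhe" -> "gghdjhe"
Op 2 (append 'd'): "gghdjhe" -> "gghdjhed"
Op 3 (append 'j'): "gghdjhed" -> "gghdjhedj"
Op 4 (append 'h'): "gghdjhedj" -> "gghdjhedjh"
Op 5 (append 'i'): "gghdjhedjh" -> "gghdjhedjhi"
Op 6 (append 'j'): "gghdjhedjhi" -> "gghdjhedjhij"

Answer: gghdjhedjhij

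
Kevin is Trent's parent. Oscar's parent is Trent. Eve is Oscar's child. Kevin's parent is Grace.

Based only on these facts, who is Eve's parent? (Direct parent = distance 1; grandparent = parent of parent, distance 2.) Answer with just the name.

Answer: Oscar

Derivation:
Reconstructing the parent chain from the given facts:
  Grace -> Kevin -> Trent -> Oscar -> Eve
(each arrow means 'parent of the next')
Positions in the chain (0 = top):
  position of Grace: 0
  position of Kevin: 1
  position of Trent: 2
  position of Oscar: 3
  position of Eve: 4

Eve is at position 4; the parent is 1 step up the chain, i.e. position 3: Oscar.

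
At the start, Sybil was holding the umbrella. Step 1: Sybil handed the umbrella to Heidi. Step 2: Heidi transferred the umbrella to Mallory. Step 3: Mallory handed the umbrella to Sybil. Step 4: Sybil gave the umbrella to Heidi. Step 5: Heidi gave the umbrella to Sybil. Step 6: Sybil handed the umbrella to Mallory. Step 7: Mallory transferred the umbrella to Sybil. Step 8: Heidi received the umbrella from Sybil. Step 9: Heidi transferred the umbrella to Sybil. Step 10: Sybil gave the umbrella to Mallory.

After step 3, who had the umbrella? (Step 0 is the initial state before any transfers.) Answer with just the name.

Tracking the umbrella holder through step 3:
After step 0 (start): Sybil
After step 1: Heidi
After step 2: Mallory
After step 3: Sybil

At step 3, the holder is Sybil.

Answer: Sybil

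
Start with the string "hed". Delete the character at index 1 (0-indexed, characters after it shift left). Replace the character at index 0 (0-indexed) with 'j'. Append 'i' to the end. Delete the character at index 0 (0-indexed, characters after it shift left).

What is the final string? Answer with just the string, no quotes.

Applying each edit step by step:
Start: "hed"
Op 1 (delete idx 1 = 'e'): "hed" -> "hd"
Op 2 (replace idx 0: 'h' -> 'j'): "hd" -> "jd"
Op 3 (append 'i'): "jd" -> "jdi"
Op 4 (delete idx 0 = 'j'): "jdi" -> "di"

Answer: di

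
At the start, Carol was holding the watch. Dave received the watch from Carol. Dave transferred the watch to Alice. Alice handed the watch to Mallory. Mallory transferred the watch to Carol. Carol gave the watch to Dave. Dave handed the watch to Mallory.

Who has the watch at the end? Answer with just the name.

Answer: Mallory

Derivation:
Tracking the watch through each event:
Start: Carol has the watch.
After event 1: Dave has the watch.
After event 2: Alice has the watch.
After event 3: Mallory has the watch.
After event 4: Carol has the watch.
After event 5: Dave has the watch.
After event 6: Mallory has the watch.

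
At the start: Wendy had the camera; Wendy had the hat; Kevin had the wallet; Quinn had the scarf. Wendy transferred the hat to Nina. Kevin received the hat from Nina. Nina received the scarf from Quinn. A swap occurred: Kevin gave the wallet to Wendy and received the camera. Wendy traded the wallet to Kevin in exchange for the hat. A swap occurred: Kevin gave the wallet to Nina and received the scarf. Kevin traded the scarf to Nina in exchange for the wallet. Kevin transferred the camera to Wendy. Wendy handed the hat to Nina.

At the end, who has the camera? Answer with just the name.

Tracking all object holders:
Start: camera:Wendy, hat:Wendy, wallet:Kevin, scarf:Quinn
Event 1 (give hat: Wendy -> Nina). State: camera:Wendy, hat:Nina, wallet:Kevin, scarf:Quinn
Event 2 (give hat: Nina -> Kevin). State: camera:Wendy, hat:Kevin, wallet:Kevin, scarf:Quinn
Event 3 (give scarf: Quinn -> Nina). State: camera:Wendy, hat:Kevin, wallet:Kevin, scarf:Nina
Event 4 (swap wallet<->camera: now wallet:Wendy, camera:Kevin). State: camera:Kevin, hat:Kevin, wallet:Wendy, scarf:Nina
Event 5 (swap wallet<->hat: now wallet:Kevin, hat:Wendy). State: camera:Kevin, hat:Wendy, wallet:Kevin, scarf:Nina
Event 6 (swap wallet<->scarf: now wallet:Nina, scarf:Kevin). State: camera:Kevin, hat:Wendy, wallet:Nina, scarf:Kevin
Event 7 (swap scarf<->wallet: now scarf:Nina, wallet:Kevin). State: camera:Kevin, hat:Wendy, wallet:Kevin, scarf:Nina
Event 8 (give camera: Kevin -> Wendy). State: camera:Wendy, hat:Wendy, wallet:Kevin, scarf:Nina
Event 9 (give hat: Wendy -> Nina). State: camera:Wendy, hat:Nina, wallet:Kevin, scarf:Nina

Final state: camera:Wendy, hat:Nina, wallet:Kevin, scarf:Nina
The camera is held by Wendy.

Answer: Wendy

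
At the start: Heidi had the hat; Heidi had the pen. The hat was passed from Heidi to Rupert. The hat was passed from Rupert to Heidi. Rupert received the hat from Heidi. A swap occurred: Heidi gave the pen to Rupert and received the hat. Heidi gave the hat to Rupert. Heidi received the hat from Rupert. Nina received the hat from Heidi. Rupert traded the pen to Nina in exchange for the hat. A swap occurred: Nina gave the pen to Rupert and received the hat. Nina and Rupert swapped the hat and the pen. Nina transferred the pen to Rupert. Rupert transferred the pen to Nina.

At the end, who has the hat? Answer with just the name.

Tracking all object holders:
Start: hat:Heidi, pen:Heidi
Event 1 (give hat: Heidi -> Rupert). State: hat:Rupert, pen:Heidi
Event 2 (give hat: Rupert -> Heidi). State: hat:Heidi, pen:Heidi
Event 3 (give hat: Heidi -> Rupert). State: hat:Rupert, pen:Heidi
Event 4 (swap pen<->hat: now pen:Rupert, hat:Heidi). State: hat:Heidi, pen:Rupert
Event 5 (give hat: Heidi -> Rupert). State: hat:Rupert, pen:Rupert
Event 6 (give hat: Rupert -> Heidi). State: hat:Heidi, pen:Rupert
Event 7 (give hat: Heidi -> Nina). State: hat:Nina, pen:Rupert
Event 8 (swap pen<->hat: now pen:Nina, hat:Rupert). State: hat:Rupert, pen:Nina
Event 9 (swap pen<->hat: now pen:Rupert, hat:Nina). State: hat:Nina, pen:Rupert
Event 10 (swap hat<->pen: now hat:Rupert, pen:Nina). State: hat:Rupert, pen:Nina
Event 11 (give pen: Nina -> Rupert). State: hat:Rupert, pen:Rupert
Event 12 (give pen: Rupert -> Nina). State: hat:Rupert, pen:Nina

Final state: hat:Rupert, pen:Nina
The hat is held by Rupert.

Answer: Rupert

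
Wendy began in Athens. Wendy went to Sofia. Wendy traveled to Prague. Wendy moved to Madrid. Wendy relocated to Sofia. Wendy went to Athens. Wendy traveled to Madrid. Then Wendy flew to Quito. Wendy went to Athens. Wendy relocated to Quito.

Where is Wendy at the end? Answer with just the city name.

Answer: Quito

Derivation:
Tracking Wendy's location:
Start: Wendy is in Athens.
After move 1: Athens -> Sofia. Wendy is in Sofia.
After move 2: Sofia -> Prague. Wendy is in Prague.
After move 3: Prague -> Madrid. Wendy is in Madrid.
After move 4: Madrid -> Sofia. Wendy is in Sofia.
After move 5: Sofia -> Athens. Wendy is in Athens.
After move 6: Athens -> Madrid. Wendy is in Madrid.
After move 7: Madrid -> Quito. Wendy is in Quito.
After move 8: Quito -> Athens. Wendy is in Athens.
After move 9: Athens -> Quito. Wendy is in Quito.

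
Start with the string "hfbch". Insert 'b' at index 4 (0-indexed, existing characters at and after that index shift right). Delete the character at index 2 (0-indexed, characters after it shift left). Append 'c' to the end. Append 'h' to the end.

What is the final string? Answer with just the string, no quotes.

Answer: hfcbhch

Derivation:
Applying each edit step by step:
Start: "hfbch"
Op 1 (insert 'b' at idx 4): "hfbch" -> "hfbcbh"
Op 2 (delete idx 2 = 'b'): "hfbcbh" -> "hfcbh"
Op 3 (append 'c'): "hfcbh" -> "hfcbhc"
Op 4 (append 'h'): "hfcbhc" -> "hfcbhch"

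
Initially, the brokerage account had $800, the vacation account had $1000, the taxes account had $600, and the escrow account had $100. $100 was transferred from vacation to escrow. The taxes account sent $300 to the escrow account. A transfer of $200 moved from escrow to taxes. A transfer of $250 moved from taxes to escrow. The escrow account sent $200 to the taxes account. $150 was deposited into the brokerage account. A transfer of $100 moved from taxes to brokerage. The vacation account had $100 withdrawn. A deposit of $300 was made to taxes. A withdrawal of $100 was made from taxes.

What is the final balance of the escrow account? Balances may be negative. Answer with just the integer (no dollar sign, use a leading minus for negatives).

Tracking account balances step by step:
Start: brokerage=800, vacation=1000, taxes=600, escrow=100
Event 1 (transfer 100 vacation -> escrow): vacation: 1000 - 100 = 900, escrow: 100 + 100 = 200. Balances: brokerage=800, vacation=900, taxes=600, escrow=200
Event 2 (transfer 300 taxes -> escrow): taxes: 600 - 300 = 300, escrow: 200 + 300 = 500. Balances: brokerage=800, vacation=900, taxes=300, escrow=500
Event 3 (transfer 200 escrow -> taxes): escrow: 500 - 200 = 300, taxes: 300 + 200 = 500. Balances: brokerage=800, vacation=900, taxes=500, escrow=300
Event 4 (transfer 250 taxes -> escrow): taxes: 500 - 250 = 250, escrow: 300 + 250 = 550. Balances: brokerage=800, vacation=900, taxes=250, escrow=550
Event 5 (transfer 200 escrow -> taxes): escrow: 550 - 200 = 350, taxes: 250 + 200 = 450. Balances: brokerage=800, vacation=900, taxes=450, escrow=350
Event 6 (deposit 150 to brokerage): brokerage: 800 + 150 = 950. Balances: brokerage=950, vacation=900, taxes=450, escrow=350
Event 7 (transfer 100 taxes -> brokerage): taxes: 450 - 100 = 350, brokerage: 950 + 100 = 1050. Balances: brokerage=1050, vacation=900, taxes=350, escrow=350
Event 8 (withdraw 100 from vacation): vacation: 900 - 100 = 800. Balances: brokerage=1050, vacation=800, taxes=350, escrow=350
Event 9 (deposit 300 to taxes): taxes: 350 + 300 = 650. Balances: brokerage=1050, vacation=800, taxes=650, escrow=350
Event 10 (withdraw 100 from taxes): taxes: 650 - 100 = 550. Balances: brokerage=1050, vacation=800, taxes=550, escrow=350

Final balance of escrow: 350

Answer: 350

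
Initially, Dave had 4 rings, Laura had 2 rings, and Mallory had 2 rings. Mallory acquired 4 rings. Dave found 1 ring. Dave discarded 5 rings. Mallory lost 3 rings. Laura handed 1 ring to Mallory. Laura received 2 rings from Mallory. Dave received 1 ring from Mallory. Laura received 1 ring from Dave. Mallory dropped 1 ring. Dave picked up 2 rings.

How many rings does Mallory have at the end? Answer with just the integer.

Answer: 0

Derivation:
Tracking counts step by step:
Start: Dave=4, Laura=2, Mallory=2
Event 1 (Mallory +4): Mallory: 2 -> 6. State: Dave=4, Laura=2, Mallory=6
Event 2 (Dave +1): Dave: 4 -> 5. State: Dave=5, Laura=2, Mallory=6
Event 3 (Dave -5): Dave: 5 -> 0. State: Dave=0, Laura=2, Mallory=6
Event 4 (Mallory -3): Mallory: 6 -> 3. State: Dave=0, Laura=2, Mallory=3
Event 5 (Laura -> Mallory, 1): Laura: 2 -> 1, Mallory: 3 -> 4. State: Dave=0, Laura=1, Mallory=4
Event 6 (Mallory -> Laura, 2): Mallory: 4 -> 2, Laura: 1 -> 3. State: Dave=0, Laura=3, Mallory=2
Event 7 (Mallory -> Dave, 1): Mallory: 2 -> 1, Dave: 0 -> 1. State: Dave=1, Laura=3, Mallory=1
Event 8 (Dave -> Laura, 1): Dave: 1 -> 0, Laura: 3 -> 4. State: Dave=0, Laura=4, Mallory=1
Event 9 (Mallory -1): Mallory: 1 -> 0. State: Dave=0, Laura=4, Mallory=0
Event 10 (Dave +2): Dave: 0 -> 2. State: Dave=2, Laura=4, Mallory=0

Mallory's final count: 0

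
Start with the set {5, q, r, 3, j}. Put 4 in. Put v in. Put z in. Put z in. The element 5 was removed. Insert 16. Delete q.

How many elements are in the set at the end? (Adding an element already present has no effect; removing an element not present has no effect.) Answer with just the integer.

Answer: 7

Derivation:
Tracking the set through each operation:
Start: {3, 5, j, q, r}
Event 1 (add 4): added. Set: {3, 4, 5, j, q, r}
Event 2 (add v): added. Set: {3, 4, 5, j, q, r, v}
Event 3 (add z): added. Set: {3, 4, 5, j, q, r, v, z}
Event 4 (add z): already present, no change. Set: {3, 4, 5, j, q, r, v, z}
Event 5 (remove 5): removed. Set: {3, 4, j, q, r, v, z}
Event 6 (add 16): added. Set: {16, 3, 4, j, q, r, v, z}
Event 7 (remove q): removed. Set: {16, 3, 4, j, r, v, z}

Final set: {16, 3, 4, j, r, v, z} (size 7)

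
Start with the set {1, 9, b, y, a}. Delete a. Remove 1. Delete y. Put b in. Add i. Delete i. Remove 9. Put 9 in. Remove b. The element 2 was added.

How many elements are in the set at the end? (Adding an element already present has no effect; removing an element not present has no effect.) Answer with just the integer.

Answer: 2

Derivation:
Tracking the set through each operation:
Start: {1, 9, a, b, y}
Event 1 (remove a): removed. Set: {1, 9, b, y}
Event 2 (remove 1): removed. Set: {9, b, y}
Event 3 (remove y): removed. Set: {9, b}
Event 4 (add b): already present, no change. Set: {9, b}
Event 5 (add i): added. Set: {9, b, i}
Event 6 (remove i): removed. Set: {9, b}
Event 7 (remove 9): removed. Set: {b}
Event 8 (add 9): added. Set: {9, b}
Event 9 (remove b): removed. Set: {9}
Event 10 (add 2): added. Set: {2, 9}

Final set: {2, 9} (size 2)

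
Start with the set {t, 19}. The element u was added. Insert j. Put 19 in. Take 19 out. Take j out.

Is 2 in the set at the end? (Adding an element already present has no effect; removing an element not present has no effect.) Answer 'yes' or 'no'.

Tracking the set through each operation:
Start: {19, t}
Event 1 (add u): added. Set: {19, t, u}
Event 2 (add j): added. Set: {19, j, t, u}
Event 3 (add 19): already present, no change. Set: {19, j, t, u}
Event 4 (remove 19): removed. Set: {j, t, u}
Event 5 (remove j): removed. Set: {t, u}

Final set: {t, u} (size 2)
2 is NOT in the final set.

Answer: no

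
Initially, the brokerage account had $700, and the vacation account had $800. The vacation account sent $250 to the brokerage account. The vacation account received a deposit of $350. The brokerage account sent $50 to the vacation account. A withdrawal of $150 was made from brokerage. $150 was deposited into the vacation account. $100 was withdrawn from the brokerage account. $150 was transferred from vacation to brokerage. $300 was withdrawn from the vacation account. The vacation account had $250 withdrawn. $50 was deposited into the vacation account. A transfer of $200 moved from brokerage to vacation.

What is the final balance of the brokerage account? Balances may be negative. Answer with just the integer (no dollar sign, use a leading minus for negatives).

Answer: 600

Derivation:
Tracking account balances step by step:
Start: brokerage=700, vacation=800
Event 1 (transfer 250 vacation -> brokerage): vacation: 800 - 250 = 550, brokerage: 700 + 250 = 950. Balances: brokerage=950, vacation=550
Event 2 (deposit 350 to vacation): vacation: 550 + 350 = 900. Balances: brokerage=950, vacation=900
Event 3 (transfer 50 brokerage -> vacation): brokerage: 950 - 50 = 900, vacation: 900 + 50 = 950. Balances: brokerage=900, vacation=950
Event 4 (withdraw 150 from brokerage): brokerage: 900 - 150 = 750. Balances: brokerage=750, vacation=950
Event 5 (deposit 150 to vacation): vacation: 950 + 150 = 1100. Balances: brokerage=750, vacation=1100
Event 6 (withdraw 100 from brokerage): brokerage: 750 - 100 = 650. Balances: brokerage=650, vacation=1100
Event 7 (transfer 150 vacation -> brokerage): vacation: 1100 - 150 = 950, brokerage: 650 + 150 = 800. Balances: brokerage=800, vacation=950
Event 8 (withdraw 300 from vacation): vacation: 950 - 300 = 650. Balances: brokerage=800, vacation=650
Event 9 (withdraw 250 from vacation): vacation: 650 - 250 = 400. Balances: brokerage=800, vacation=400
Event 10 (deposit 50 to vacation): vacation: 400 + 50 = 450. Balances: brokerage=800, vacation=450
Event 11 (transfer 200 brokerage -> vacation): brokerage: 800 - 200 = 600, vacation: 450 + 200 = 650. Balances: brokerage=600, vacation=650

Final balance of brokerage: 600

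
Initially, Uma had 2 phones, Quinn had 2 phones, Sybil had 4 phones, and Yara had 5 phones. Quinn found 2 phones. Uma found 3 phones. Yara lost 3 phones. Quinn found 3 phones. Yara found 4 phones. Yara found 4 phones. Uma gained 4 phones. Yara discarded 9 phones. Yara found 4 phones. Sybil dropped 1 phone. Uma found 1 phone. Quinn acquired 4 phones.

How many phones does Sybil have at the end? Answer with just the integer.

Tracking counts step by step:
Start: Uma=2, Quinn=2, Sybil=4, Yara=5
Event 1 (Quinn +2): Quinn: 2 -> 4. State: Uma=2, Quinn=4, Sybil=4, Yara=5
Event 2 (Uma +3): Uma: 2 -> 5. State: Uma=5, Quinn=4, Sybil=4, Yara=5
Event 3 (Yara -3): Yara: 5 -> 2. State: Uma=5, Quinn=4, Sybil=4, Yara=2
Event 4 (Quinn +3): Quinn: 4 -> 7. State: Uma=5, Quinn=7, Sybil=4, Yara=2
Event 5 (Yara +4): Yara: 2 -> 6. State: Uma=5, Quinn=7, Sybil=4, Yara=6
Event 6 (Yara +4): Yara: 6 -> 10. State: Uma=5, Quinn=7, Sybil=4, Yara=10
Event 7 (Uma +4): Uma: 5 -> 9. State: Uma=9, Quinn=7, Sybil=4, Yara=10
Event 8 (Yara -9): Yara: 10 -> 1. State: Uma=9, Quinn=7, Sybil=4, Yara=1
Event 9 (Yara +4): Yara: 1 -> 5. State: Uma=9, Quinn=7, Sybil=4, Yara=5
Event 10 (Sybil -1): Sybil: 4 -> 3. State: Uma=9, Quinn=7, Sybil=3, Yara=5
Event 11 (Uma +1): Uma: 9 -> 10. State: Uma=10, Quinn=7, Sybil=3, Yara=5
Event 12 (Quinn +4): Quinn: 7 -> 11. State: Uma=10, Quinn=11, Sybil=3, Yara=5

Sybil's final count: 3

Answer: 3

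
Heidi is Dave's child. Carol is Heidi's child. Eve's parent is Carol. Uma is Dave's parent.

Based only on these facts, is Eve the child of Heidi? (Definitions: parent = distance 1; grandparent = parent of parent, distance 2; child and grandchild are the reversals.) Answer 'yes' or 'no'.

Answer: no

Derivation:
Reconstructing the parent chain from the given facts:
  Uma -> Dave -> Heidi -> Carol -> Eve
(each arrow means 'parent of the next')
Positions in the chain (0 = top):
  position of Uma: 0
  position of Dave: 1
  position of Heidi: 2
  position of Carol: 3
  position of Eve: 4

Eve is at position 4, Heidi is at position 2; signed distance (j - i) = -2.
'child' requires j - i = -1. Actual distance is -2, so the relation does NOT hold.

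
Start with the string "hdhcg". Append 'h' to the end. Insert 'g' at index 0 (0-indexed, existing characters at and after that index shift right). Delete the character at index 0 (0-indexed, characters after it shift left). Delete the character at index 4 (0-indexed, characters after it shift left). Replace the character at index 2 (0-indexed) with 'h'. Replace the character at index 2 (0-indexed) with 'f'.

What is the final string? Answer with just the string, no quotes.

Answer: hdfch

Derivation:
Applying each edit step by step:
Start: "hdhcg"
Op 1 (append 'h'): "hdhcg" -> "hdhcgh"
Op 2 (insert 'g' at idx 0): "hdhcgh" -> "ghdhcgh"
Op 3 (delete idx 0 = 'g'): "ghdhcgh" -> "hdhcgh"
Op 4 (delete idx 4 = 'g'): "hdhcgh" -> "hdhch"
Op 5 (replace idx 2: 'h' -> 'h'): "hdhch" -> "hdhch"
Op 6 (replace idx 2: 'h' -> 'f'): "hdhch" -> "hdfch"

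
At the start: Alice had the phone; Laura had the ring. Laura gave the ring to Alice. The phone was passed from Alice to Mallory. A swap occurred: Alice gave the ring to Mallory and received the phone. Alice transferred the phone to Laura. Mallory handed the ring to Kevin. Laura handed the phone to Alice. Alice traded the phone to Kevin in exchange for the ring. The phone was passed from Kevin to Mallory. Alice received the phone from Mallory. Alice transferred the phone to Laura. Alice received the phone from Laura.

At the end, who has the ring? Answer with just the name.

Tracking all object holders:
Start: phone:Alice, ring:Laura
Event 1 (give ring: Laura -> Alice). State: phone:Alice, ring:Alice
Event 2 (give phone: Alice -> Mallory). State: phone:Mallory, ring:Alice
Event 3 (swap ring<->phone: now ring:Mallory, phone:Alice). State: phone:Alice, ring:Mallory
Event 4 (give phone: Alice -> Laura). State: phone:Laura, ring:Mallory
Event 5 (give ring: Mallory -> Kevin). State: phone:Laura, ring:Kevin
Event 6 (give phone: Laura -> Alice). State: phone:Alice, ring:Kevin
Event 7 (swap phone<->ring: now phone:Kevin, ring:Alice). State: phone:Kevin, ring:Alice
Event 8 (give phone: Kevin -> Mallory). State: phone:Mallory, ring:Alice
Event 9 (give phone: Mallory -> Alice). State: phone:Alice, ring:Alice
Event 10 (give phone: Alice -> Laura). State: phone:Laura, ring:Alice
Event 11 (give phone: Laura -> Alice). State: phone:Alice, ring:Alice

Final state: phone:Alice, ring:Alice
The ring is held by Alice.

Answer: Alice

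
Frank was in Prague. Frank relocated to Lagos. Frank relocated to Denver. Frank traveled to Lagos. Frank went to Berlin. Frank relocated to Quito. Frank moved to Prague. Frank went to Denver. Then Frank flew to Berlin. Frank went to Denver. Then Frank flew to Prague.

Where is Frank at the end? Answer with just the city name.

Answer: Prague

Derivation:
Tracking Frank's location:
Start: Frank is in Prague.
After move 1: Prague -> Lagos. Frank is in Lagos.
After move 2: Lagos -> Denver. Frank is in Denver.
After move 3: Denver -> Lagos. Frank is in Lagos.
After move 4: Lagos -> Berlin. Frank is in Berlin.
After move 5: Berlin -> Quito. Frank is in Quito.
After move 6: Quito -> Prague. Frank is in Prague.
After move 7: Prague -> Denver. Frank is in Denver.
After move 8: Denver -> Berlin. Frank is in Berlin.
After move 9: Berlin -> Denver. Frank is in Denver.
After move 10: Denver -> Prague. Frank is in Prague.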